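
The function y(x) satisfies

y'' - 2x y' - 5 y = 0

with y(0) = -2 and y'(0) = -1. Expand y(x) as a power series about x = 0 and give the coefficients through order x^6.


Ansatz: y(x) = sum_{n>=0} a_n x^n, so y'(x) = sum_{n>=1} n a_n x^(n-1) and y''(x) = sum_{n>=2} n(n-1) a_n x^(n-2).
Substitute into P(x) y'' + Q(x) y' + R(x) y = 0 with P(x) = 1, Q(x) = -2x, R(x) = -5, and match powers of x.
Initial conditions: a_0 = -2, a_1 = -1.
Setting the coefficient of each power of x to zero and solving order by order (substituting the coefficients already found):
  x^0: 2 a_2 - 5 a_0 = 0  ->  2 a_2 = 5 a_0 = -10  ->  a_2 = -5
  x^1: 6 a_3 - 7 a_1 = 0  ->  6 a_3 = 7 a_1 = -7  ->  a_3 = -7/6
  x^2: 12 a_4 - 9 a_2 = 0  ->  12 a_4 = 9 a_2 = -45  ->  a_4 = -15/4
  x^3: 20 a_5 - 11 a_3 = 0  ->  20 a_5 = 11 a_3 = -77/6  ->  a_5 = -77/120
  x^4: 30 a_6 - 13 a_4 = 0  ->  30 a_6 = 13 a_4 = -195/4  ->  a_6 = -13/8
Truncated series: y(x) = -2 - x - 5 x^2 - (7/6) x^3 - (15/4) x^4 - (77/120) x^5 - (13/8) x^6 + O(x^7).

a_0 = -2; a_1 = -1; a_2 = -5; a_3 = -7/6; a_4 = -15/4; a_5 = -77/120; a_6 = -13/8


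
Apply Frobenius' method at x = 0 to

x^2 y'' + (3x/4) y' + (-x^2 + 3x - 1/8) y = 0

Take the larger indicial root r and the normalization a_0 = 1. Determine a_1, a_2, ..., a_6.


Write in Frobenius form y'' + (p(x)/x) y' + (q(x)/x^2) y = 0:
  p(x) = 3/4,  q(x) = -x^2 + 3x - 1/8.
Indicial equation: r(r-1) + (3/4) r + (-1/8) = 0 -> roots r_1 = 1/2, r_2 = -1/4.
Take r = r_1 = 1/2. Let y(x) = x^r sum_{n>=0} a_n x^n with a_0 = 1.
Substitute y = x^r sum a_n x^n and match x^{r+n}. The recurrence is
  D(n) a_n + 3 a_{n-1} - 1 a_{n-2} = 0,  where D(n) = (r+n)(r+n-1) + (3/4)(r+n) + (-1/8).
  a_n = [-3 a_{n-1} + 1 a_{n-2}] / D(n).
Since the indicial polynomial factors as (r - r_1)(r - r_2), D(n) = (r_1 + n - r_1)(r_1 + n - r_2) = n(n + 3/4).
Evaluating step by step (a_0 = 1):
  n = 1: D(1) = 1(1 + 3/4) = 7/4; numerator = -3(1) = -3; a_1 = (-3)/(7/4) = -12/7
  n = 2: D(2) = 2(2 + 3/4) = 11/2; numerator = -3(-12/7) + 1(1) = 43/7; a_2 = (43/7)/(11/2) = 86/77
  n = 3: D(3) = 3(3 + 3/4) = 45/4; numerator = -3(86/77) + 1(-12/7) = -390/77; a_3 = (-390/77)/(45/4) = -104/231
  n = 4: D(4) = 4(4 + 3/4) = 19; numerator = -3(-104/231) + 1(86/77) = 190/77; a_4 = (190/77)/(19) = 10/77
  n = 5: D(5) = 5(5 + 3/4) = 115/4; numerator = -3(10/77) + 1(-104/231) = -194/231; a_5 = (-194/231)/(115/4) = -776/26565
  n = 6: D(6) = 6(6 + 3/4) = 81/2; numerator = -3(-776/26565) + 1(10/77) = 1926/8855; a_6 = (1926/8855)/(81/2) = 428/79695

r = 1/2; a_0 = 1; a_1 = -12/7; a_2 = 86/77; a_3 = -104/231; a_4 = 10/77; a_5 = -776/26565; a_6 = 428/79695


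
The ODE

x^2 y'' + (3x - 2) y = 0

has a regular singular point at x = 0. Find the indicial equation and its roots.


Divide by x^2 to reach normal form y'' + P_1(x) y' + P_2(x) y = 0 with P_1(x) = 0 and P_2(x) = 3/x - 2/x^2.
x = 0 is a singular point because the y-coefficient 3/x - 2/x^2 has a pole at x = 0.
It is a regular singular point because x P_1(x) = p(x) = 0 and x^2 P_2(x) = q(x) = 3x - 2 are polynomials, hence analytic at x = 0.
p(0) = 0,  q(0) = -2.
Indicial equation: r(r-1) + p(0) r + q(0) = 0, i.e. r^2 + (p(0) - 1) r + q(0) = 0, i.e. r^2 - 1 r - 2 = 0.
Discriminant: (-1)^2 - 4(-2) = 9, so r = (1 ± 3)/2.
Solving: r_1 = 2, r_2 = -1.

indicial: r^2 - 1 r - 2 = 0; roots r_1 = 2, r_2 = -1


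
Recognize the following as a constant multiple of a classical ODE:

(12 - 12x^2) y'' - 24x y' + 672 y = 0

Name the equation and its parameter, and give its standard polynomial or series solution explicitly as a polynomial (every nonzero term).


All three coefficients share the factor 12; dividing through by 12 gives  (1 - x^2) y'' - 2x y' + 56 y = 0.
This matches the Legendre equation (1 - x^2) y'' - 2x y' + n(n+1) y = 0 (note the -2x y' term) with n(n+1) = 56, so n = 7; the polynomial solution is P_7(x).
With y = sum_k a_k x^k, matching x^k gives (k+2)(k+1) a_{k+2} = [k(k+1) - n(n+1)] a_k = (k - 7)(k + 8) a_k. The right side vanishes at k = 7, so the series with the parity of 7 terminates at degree 7.
Standard normalization (P_n(1) = 1): leading coefficient (2n)!/(2^n (n!)^2) = 87178291200/(128*25401600) = 429/16, so a_7 = 429/16. Work downward with a_k = (k+1)(k+2) a_{k+2} / ((k - 7)(k + 8)):
  a_5 = (6)(7)(429/16) / ((5 - 7)(5 + 8)) = (9009/8)/(-26) = -693/16
  a_3 = (4)(5)(-693/16) / ((3 - 7)(3 + 8)) = (-3465/4)/(-44) = 315/16
  a_1 = (2)(3)(315/16) / ((1 - 7)(1 + 8)) = (945/8)/(-54) = -35/16
Hence P_7(x) = 429 x^7/16 - 693 x^5/16 + 315 x^3/16 - 35 x/16.

P_7(x); series = 429 x^7/16 - 693 x^5/16 + 315 x^3/16 - 35 x/16


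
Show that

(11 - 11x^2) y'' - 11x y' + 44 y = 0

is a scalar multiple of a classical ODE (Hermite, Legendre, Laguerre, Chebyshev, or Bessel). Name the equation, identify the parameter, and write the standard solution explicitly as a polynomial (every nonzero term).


All three coefficients share the factor 11; dividing through by 11 gives  (1 - x^2) y'' - x y' + 4 y = 0.
This matches the Chebyshev equation (1 - x^2) y'' - x y' + n^2 y = 0 (note the -x y' term, not -2x y') with n^2 = 4, so n = 2; the polynomial solution is T_2(x).
With y = sum_k a_k x^k, matching x^k gives (k+2)(k+1) a_{k+2} = (k^2 - n^2) a_k = (k - 2)(k + 2) a_k. The right side vanishes at k = 2, so the series with the parity of 2 terminates at degree 2.
Standard normalization: leading coefficient of T_n is 2^(n-1), so a_2 = 2^1 = 2. Work downward with a_k = (k+1)(k+2) a_{k+2} / ((k - 2)(k + 2)):
  a_0 = (1)(2)(2) / ((0 - 2)(0 + 2)) = 4/(-4) = -1
Hence T_2(x) = 2 x^2 - 1.

T_2(x); series = 2 x^2 - 1


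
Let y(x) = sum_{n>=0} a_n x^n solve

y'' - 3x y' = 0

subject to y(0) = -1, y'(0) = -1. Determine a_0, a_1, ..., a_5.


Ansatz: y(x) = sum_{n>=0} a_n x^n, so y'(x) = sum_{n>=1} n a_n x^(n-1) and y''(x) = sum_{n>=2} n(n-1) a_n x^(n-2).
Substitute into P(x) y'' + Q(x) y' + R(x) y = 0 with P(x) = 1, Q(x) = -3x, R(x) = 0, and match powers of x.
Initial conditions: a_0 = -1, a_1 = -1.
Setting the coefficient of each power of x to zero and solving order by order (substituting the coefficients already found):
  x^0: 2 a_2 = 0  ->  a_2 = 0
  x^1: 6 a_3 - 3 a_1 = 0  ->  6 a_3 = 3 a_1 = -3  ->  a_3 = -1/2
  x^2: 12 a_4 - 6 a_2 = 0  ->  12 a_4 = 6 a_2 = 0  ->  a_4 = 0
  x^3: 20 a_5 - 9 a_3 = 0  ->  20 a_5 = 9 a_3 = -9/2  ->  a_5 = -9/40
Truncated series: y(x) = -1 - x - (1/2) x^3 - (9/40) x^5 + O(x^6).

a_0 = -1; a_1 = -1; a_2 = 0; a_3 = -1/2; a_4 = 0; a_5 = -9/40


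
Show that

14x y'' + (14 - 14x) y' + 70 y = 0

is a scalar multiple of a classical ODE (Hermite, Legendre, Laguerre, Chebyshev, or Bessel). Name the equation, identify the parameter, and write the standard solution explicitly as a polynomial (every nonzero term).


All three coefficients share the factor 14; dividing through by 14 gives  x y'' + (1 - x) y' + 5 y = 0.
This matches the Laguerre equation x y'' + (1 - x) y' + n y = 0 with n = 5; the polynomial solution is L_5(x).
With y = sum_k a_k x^k, matching x^k gives (k+1)k a_{k+1} + (k+1) a_{k+1} - k a_k + n a_k = 0, i.e. (k+1)^2 a_{k+1} = (k - n) a_k = (k - 5) a_k. The right side vanishes at k = 5, so the series terminates at degree 5.
Standard normalization L_n(0) = 1 gives a_0 = 1. Work upward with a_{k+1} = (k - 5) a_k / (k+1)^2:
  a_1 = (0 - 5)(1) / 1^2 = -5/1 = -5
  a_2 = (1 - 5)(-5) / 2^2 = 20/4 = 5
  a_3 = (2 - 5)(5) / 3^2 = -15/9 = -5/3
  a_4 = (3 - 5)(-5/3) / 4^2 = (10/3)/16 = 5/24
  a_5 = (4 - 5)(5/24) / 5^2 = (-5/24)/25 = -1/120
Hence L_5(x) = -x^5/120 + 5 x^4/24 - 5 x^3/3 + 5 x^2 - 5 x + 1.

L_5(x); series = -x^5/120 + 5 x^4/24 - 5 x^3/3 + 5 x^2 - 5 x + 1


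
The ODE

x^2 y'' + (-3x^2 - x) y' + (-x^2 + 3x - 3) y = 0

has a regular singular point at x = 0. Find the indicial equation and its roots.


Divide by x^2 to reach normal form y'' + P_1(x) y' + P_2(x) y = 0 with P_1(x) = -3 - 1/x and P_2(x) = -1 + 3/x - 3/x^2.
x = 0 is a singular point because the y'-coefficient -3 - 1/x has a pole at x = 0 and the y-coefficient -1 + 3/x - 3/x^2 has a pole at x = 0.
It is a regular singular point because x P_1(x) = p(x) = -3x - 1 and x^2 P_2(x) = q(x) = -x^2 + 3x - 3 are polynomials, hence analytic at x = 0.
p(0) = -1,  q(0) = -3.
Indicial equation: r(r-1) + p(0) r + q(0) = 0, i.e. r^2 + (p(0) - 1) r + q(0) = 0, i.e. r^2 - 2 r - 3 = 0.
Discriminant: (-2)^2 - 4(-3) = 16, so r = (2 ± 4)/2.
Solving: r_1 = 3, r_2 = -1.

indicial: r^2 - 2 r - 3 = 0; roots r_1 = 3, r_2 = -1


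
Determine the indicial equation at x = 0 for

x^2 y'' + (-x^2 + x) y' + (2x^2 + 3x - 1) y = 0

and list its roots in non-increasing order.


Divide by x^2 to reach normal form y'' + P_1(x) y' + P_2(x) y = 0 with P_1(x) = -1 + 1/x and P_2(x) = 2 + 3/x - 1/x^2.
x = 0 is a singular point because the y'-coefficient -1 + 1/x has a pole at x = 0 and the y-coefficient 2 + 3/x - 1/x^2 has a pole at x = 0.
It is a regular singular point because x P_1(x) = p(x) = 1 - x and x^2 P_2(x) = q(x) = 2x^2 + 3x - 1 are polynomials, hence analytic at x = 0.
p(0) = 1,  q(0) = -1.
Indicial equation: r(r-1) + p(0) r + q(0) = 0, i.e. r^2 + (p(0) - 1) r + q(0) = 0, i.e. r^2 - 1 = 0.
Discriminant: (0)^2 - 4(-1) = 4, so r = (0 ± 2)/2.
Solving: r_1 = 1, r_2 = -1.

indicial: r^2 - 1 = 0; roots r_1 = 1, r_2 = -1


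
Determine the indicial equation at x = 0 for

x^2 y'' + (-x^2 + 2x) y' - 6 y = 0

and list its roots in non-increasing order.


Divide by x^2 to reach normal form y'' + P_1(x) y' + P_2(x) y = 0 with P_1(x) = -1 + 2/x and P_2(x) = -6/x^2.
x = 0 is a singular point because the y'-coefficient -1 + 2/x has a pole at x = 0 and the y-coefficient -6/x^2 has a pole at x = 0.
It is a regular singular point because x P_1(x) = p(x) = 2 - x and x^2 P_2(x) = q(x) = -6 are polynomials, hence analytic at x = 0.
p(0) = 2,  q(0) = -6.
Indicial equation: r(r-1) + p(0) r + q(0) = 0, i.e. r^2 + (p(0) - 1) r + q(0) = 0, i.e. r^2 + 1 r - 6 = 0.
Discriminant: (1)^2 - 4(-6) = 25, so r = (-1 ± 5)/2.
Solving: r_1 = 2, r_2 = -3.

indicial: r^2 + 1 r - 6 = 0; roots r_1 = 2, r_2 = -3


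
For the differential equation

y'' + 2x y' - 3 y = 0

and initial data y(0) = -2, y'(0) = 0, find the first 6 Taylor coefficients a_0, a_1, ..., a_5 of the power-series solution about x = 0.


Ansatz: y(x) = sum_{n>=0} a_n x^n, so y'(x) = sum_{n>=1} n a_n x^(n-1) and y''(x) = sum_{n>=2} n(n-1) a_n x^(n-2).
Substitute into P(x) y'' + Q(x) y' + R(x) y = 0 with P(x) = 1, Q(x) = 2x, R(x) = -3, and match powers of x.
Initial conditions: a_0 = -2, a_1 = 0.
Setting the coefficient of each power of x to zero and solving order by order (substituting the coefficients already found):
  x^0: 2 a_2 - 3 a_0 = 0  ->  2 a_2 = 3 a_0 = -6  ->  a_2 = -3
  x^1: 6 a_3 - a_1 = 0  ->  6 a_3 = a_1 = 0  ->  a_3 = 0
  x^2: 12 a_4 + a_2 = 0  ->  12 a_4 = -a_2 = 3  ->  a_4 = 1/4
  x^3: 20 a_5 + 3 a_3 = 0  ->  20 a_5 = -3 a_3 = 0  ->  a_5 = 0
Truncated series: y(x) = -2 - 3 x^2 + (1/4) x^4 + O(x^6).

a_0 = -2; a_1 = 0; a_2 = -3; a_3 = 0; a_4 = 1/4; a_5 = 0


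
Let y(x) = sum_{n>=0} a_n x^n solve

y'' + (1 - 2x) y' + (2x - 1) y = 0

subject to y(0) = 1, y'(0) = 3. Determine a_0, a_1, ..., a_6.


Ansatz: y(x) = sum_{n>=0} a_n x^n, so y'(x) = sum_{n>=1} n a_n x^(n-1) and y''(x) = sum_{n>=2} n(n-1) a_n x^(n-2).
Substitute into P(x) y'' + Q(x) y' + R(x) y = 0 with P(x) = 1, Q(x) = 1 - 2x, R(x) = 2x - 1, and match powers of x.
Initial conditions: a_0 = 1, a_1 = 3.
Setting the coefficient of each power of x to zero and solving order by order (substituting the coefficients already found):
  x^0: 2 a_2 + a_1 - a_0 = 0  ->  2 a_2 = -a_1 + a_0 = -2  ->  a_2 = -1
  x^1: 6 a_3 + 2 a_2 - 3 a_1 + 2 a_0 = 0  ->  6 a_3 = -2 a_2 + 3 a_1 - 2 a_0 = 9  ->  a_3 = 3/2
  x^2: 12 a_4 + 3 a_3 - 5 a_2 + 2 a_1 = 0  ->  12 a_4 = -3 a_3 + 5 a_2 - 2 a_1 = -31/2  ->  a_4 = -31/24
  x^3: 20 a_5 + 4 a_4 - 7 a_3 + 2 a_2 = 0  ->  20 a_5 = -4 a_4 + 7 a_3 - 2 a_2 = 53/3  ->  a_5 = 53/60
  x^4: 30 a_6 + 5 a_5 - 9 a_4 + 2 a_3 = 0  ->  30 a_6 = -5 a_5 + 9 a_4 - 2 a_3 = -457/24  ->  a_6 = -457/720
Truncated series: y(x) = 1 + 3 x - x^2 + (3/2) x^3 - (31/24) x^4 + (53/60) x^5 - (457/720) x^6 + O(x^7).

a_0 = 1; a_1 = 3; a_2 = -1; a_3 = 3/2; a_4 = -31/24; a_5 = 53/60; a_6 = -457/720


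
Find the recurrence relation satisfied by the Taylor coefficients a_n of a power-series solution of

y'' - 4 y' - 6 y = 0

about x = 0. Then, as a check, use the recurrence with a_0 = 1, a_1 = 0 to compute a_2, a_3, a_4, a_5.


Substitute y = sum_n a_n x^n.
y''(x) has coefficient (n+2)(n+1) a_{n+2} at x^n;
-4 y'(x) has coefficient -4 (n+1) a_{n+1} at x^n;
-6 y(x) has coefficient -6 a_n at x^n.
Matching x^n: (n+2)(n+1) a_{n+2} - 4 (n+1) a_{n+1} - 6 a_n = 0.
Thus a_{n+2} = [4 (n+1) a_{n+1} + 6 a_n] / ((n+1)(n+2)).

Check with a_0 = 1, a_1 = 0 (apply the recurrence for n = 0, 1, 2, 3): a_0 = 1, a_1 = 0, a_2 = 3, a_3 = 4, a_4 = 11/2, a_5 = 28/5.

a_(n+2) = [4 (n+1) a_(n+1) + 6 a_n] / ((n+1)(n+2)); check: a_0 = 1, a_1 = 0, a_2 = 3, a_3 = 4, a_4 = 11/2, a_5 = 28/5


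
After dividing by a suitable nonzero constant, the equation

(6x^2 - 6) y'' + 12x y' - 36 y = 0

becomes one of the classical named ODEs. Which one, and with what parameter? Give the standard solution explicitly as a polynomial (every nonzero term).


All three coefficients share the factor -6; dividing through by -6 gives  (1 - x^2) y'' - 2x y' + 6 y = 0.
This matches the Legendre equation (1 - x^2) y'' - 2x y' + n(n+1) y = 0 (note the -2x y' term) with n(n+1) = 6, so n = 2; the polynomial solution is P_2(x).
With y = sum_k a_k x^k, matching x^k gives (k+2)(k+1) a_{k+2} = [k(k+1) - n(n+1)] a_k = (k - 2)(k + 3) a_k. The right side vanishes at k = 2, so the series with the parity of 2 terminates at degree 2.
Standard normalization (P_n(1) = 1): leading coefficient (2n)!/(2^n (n!)^2) = 24/(4*4) = 3/2, so a_2 = 3/2. Work downward with a_k = (k+1)(k+2) a_{k+2} / ((k - 2)(k + 3)):
  a_0 = (1)(2)(3/2) / ((0 - 2)(0 + 3)) = 3/(-6) = -1/2
Hence P_2(x) = 3 x^2/2 - 1/2.

P_2(x); series = 3 x^2/2 - 1/2


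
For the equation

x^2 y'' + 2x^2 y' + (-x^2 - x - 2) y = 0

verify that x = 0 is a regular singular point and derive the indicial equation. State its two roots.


Divide by x^2 to reach normal form y'' + P_1(x) y' + P_2(x) y = 0 with P_1(x) = 2 and P_2(x) = -1 - 1/x - 2/x^2.
x = 0 is a singular point because the y-coefficient -1 - 1/x - 2/x^2 has a pole at x = 0.
It is a regular singular point because x P_1(x) = p(x) = 2x and x^2 P_2(x) = q(x) = -x^2 - x - 2 are polynomials, hence analytic at x = 0.
p(0) = 0,  q(0) = -2.
Indicial equation: r(r-1) + p(0) r + q(0) = 0, i.e. r^2 + (p(0) - 1) r + q(0) = 0, i.e. r^2 - 1 r - 2 = 0.
Discriminant: (-1)^2 - 4(-2) = 9, so r = (1 ± 3)/2.
Solving: r_1 = 2, r_2 = -1.

indicial: r^2 - 1 r - 2 = 0; roots r_1 = 2, r_2 = -1


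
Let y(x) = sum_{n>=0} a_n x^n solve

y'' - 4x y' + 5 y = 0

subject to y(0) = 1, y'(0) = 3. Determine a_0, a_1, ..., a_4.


Ansatz: y(x) = sum_{n>=0} a_n x^n, so y'(x) = sum_{n>=1} n a_n x^(n-1) and y''(x) = sum_{n>=2} n(n-1) a_n x^(n-2).
Substitute into P(x) y'' + Q(x) y' + R(x) y = 0 with P(x) = 1, Q(x) = -4x, R(x) = 5, and match powers of x.
Initial conditions: a_0 = 1, a_1 = 3.
Setting the coefficient of each power of x to zero and solving order by order (substituting the coefficients already found):
  x^0: 2 a_2 + 5 a_0 = 0  ->  2 a_2 = -5 a_0 = -5  ->  a_2 = -5/2
  x^1: 6 a_3 + a_1 = 0  ->  6 a_3 = -a_1 = -3  ->  a_3 = -1/2
  x^2: 12 a_4 - 3 a_2 = 0  ->  12 a_4 = 3 a_2 = -15/2  ->  a_4 = -5/8
Truncated series: y(x) = 1 + 3 x - (5/2) x^2 - (1/2) x^3 - (5/8) x^4 + O(x^5).

a_0 = 1; a_1 = 3; a_2 = -5/2; a_3 = -1/2; a_4 = -5/8


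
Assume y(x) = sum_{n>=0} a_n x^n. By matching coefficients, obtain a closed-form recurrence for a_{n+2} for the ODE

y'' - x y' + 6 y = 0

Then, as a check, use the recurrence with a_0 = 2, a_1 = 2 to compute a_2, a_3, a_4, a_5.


Substitute y = sum_n a_n x^n.
y''(x) has coefficient (n+2)(n+1) a_{n+2} at x^n;
-x y'(x) has coefficient -n a_n at x^n (shift);
6 y(x) has coefficient 6 a_n at x^n.
Matching x^n: (n+2)(n+1) a_{n+2} + (-n + 6) a_n = 0.
Thus a_{n+2} = (n - 6) / ((n+1)(n+2)) * a_n.

Check with a_0 = 2, a_1 = 2 (apply the recurrence for n = 0, 1, 2, 3): a_0 = 2, a_1 = 2, a_2 = -6, a_3 = -5/3, a_4 = 2, a_5 = 1/4.

a_(n+2) = (n - 6) / ((n+1)(n+2)) * a_n; check: a_0 = 2, a_1 = 2, a_2 = -6, a_3 = -5/3, a_4 = 2, a_5 = 1/4


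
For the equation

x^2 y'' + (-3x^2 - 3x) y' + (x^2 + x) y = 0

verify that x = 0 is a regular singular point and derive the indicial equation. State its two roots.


Divide by x^2 to reach normal form y'' + P_1(x) y' + P_2(x) y = 0 with P_1(x) = -3 - 3/x and P_2(x) = 1 + 1/x.
x = 0 is a singular point because the y'-coefficient -3 - 3/x has a pole at x = 0 and the y-coefficient 1 + 1/x has a pole at x = 0.
It is a regular singular point because x P_1(x) = p(x) = -3x - 3 and x^2 P_2(x) = q(x) = x^2 + x are polynomials, hence analytic at x = 0.
p(0) = -3,  q(0) = 0.
Indicial equation: r(r-1) + p(0) r + q(0) = 0, i.e. r^2 + (p(0) - 1) r + q(0) = 0, i.e. r^2 - 4 r = 0.
Discriminant: (-4)^2 - 4(0) = 16, so r = (4 ± 4)/2.
Solving: r_1 = 4, r_2 = 0.

indicial: r^2 - 4 r = 0; roots r_1 = 4, r_2 = 0


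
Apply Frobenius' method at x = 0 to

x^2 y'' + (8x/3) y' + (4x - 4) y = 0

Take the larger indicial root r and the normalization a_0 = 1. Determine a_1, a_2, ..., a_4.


Write in Frobenius form y'' + (p(x)/x) y' + (q(x)/x^2) y = 0:
  p(x) = 8/3,  q(x) = 4x - 4.
Indicial equation: r(r-1) + (8/3) r + (-4) = 0 -> roots r_1 = 4/3, r_2 = -3.
Take r = r_1 = 4/3. Let y(x) = x^r sum_{n>=0} a_n x^n with a_0 = 1.
Substitute y = x^r sum a_n x^n and match x^{r+n}. The recurrence is
  D(n) a_n + 4 a_{n-1} = 0,  where D(n) = (r+n)(r+n-1) + (8/3)(r+n) + (-4).
  a_n = -4 / D(n) * a_{n-1}.
Since the indicial polynomial factors as (r - r_1)(r - r_2), D(n) = (r_1 + n - r_1)(r_1 + n - r_2) = n(n + 13/3).
Evaluating step by step (a_0 = 1):
  n = 1: D(1) = 1(1 + 13/3) = 16/3; numerator = -4(1) = -4; a_1 = (-4)/(16/3) = -3/4
  n = 2: D(2) = 2(2 + 13/3) = 38/3; numerator = -4(-3/4) = 3; a_2 = (3)/(38/3) = 9/38
  n = 3: D(3) = 3(3 + 13/3) = 22; numerator = -4(9/38) = -18/19; a_3 = (-18/19)/(22) = -9/209
  n = 4: D(4) = 4(4 + 13/3) = 100/3; numerator = -4(-9/209) = 36/209; a_4 = (36/209)/(100/3) = 27/5225

r = 4/3; a_0 = 1; a_1 = -3/4; a_2 = 9/38; a_3 = -9/209; a_4 = 27/5225


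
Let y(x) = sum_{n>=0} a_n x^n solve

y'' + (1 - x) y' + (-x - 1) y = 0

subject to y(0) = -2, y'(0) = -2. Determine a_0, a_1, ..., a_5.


Ansatz: y(x) = sum_{n>=0} a_n x^n, so y'(x) = sum_{n>=1} n a_n x^(n-1) and y''(x) = sum_{n>=2} n(n-1) a_n x^(n-2).
Substitute into P(x) y'' + Q(x) y' + R(x) y = 0 with P(x) = 1, Q(x) = 1 - x, R(x) = -x - 1, and match powers of x.
Initial conditions: a_0 = -2, a_1 = -2.
Setting the coefficient of each power of x to zero and solving order by order (substituting the coefficients already found):
  x^0: 2 a_2 + a_1 - a_0 = 0  ->  2 a_2 = -a_1 + a_0 = 0  ->  a_2 = 0
  x^1: 6 a_3 + 2 a_2 - 2 a_1 - a_0 = 0  ->  6 a_3 = -2 a_2 + 2 a_1 + a_0 = -6  ->  a_3 = -1
  x^2: 12 a_4 + 3 a_3 - 3 a_2 - a_1 = 0  ->  12 a_4 = -3 a_3 + 3 a_2 + a_1 = 1  ->  a_4 = 1/12
  x^3: 20 a_5 + 4 a_4 - 4 a_3 - a_2 = 0  ->  20 a_5 = -4 a_4 + 4 a_3 + a_2 = -13/3  ->  a_5 = -13/60
Truncated series: y(x) = -2 - 2 x - x^3 + (1/12) x^4 - (13/60) x^5 + O(x^6).

a_0 = -2; a_1 = -2; a_2 = 0; a_3 = -1; a_4 = 1/12; a_5 = -13/60


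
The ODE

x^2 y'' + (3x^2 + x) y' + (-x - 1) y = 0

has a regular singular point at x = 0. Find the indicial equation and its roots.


Divide by x^2 to reach normal form y'' + P_1(x) y' + P_2(x) y = 0 with P_1(x) = 3 + 1/x and P_2(x) = -1/x - 1/x^2.
x = 0 is a singular point because the y'-coefficient 3 + 1/x has a pole at x = 0 and the y-coefficient -1/x - 1/x^2 has a pole at x = 0.
It is a regular singular point because x P_1(x) = p(x) = 3x + 1 and x^2 P_2(x) = q(x) = -x - 1 are polynomials, hence analytic at x = 0.
p(0) = 1,  q(0) = -1.
Indicial equation: r(r-1) + p(0) r + q(0) = 0, i.e. r^2 + (p(0) - 1) r + q(0) = 0, i.e. r^2 - 1 = 0.
Discriminant: (0)^2 - 4(-1) = 4, so r = (0 ± 2)/2.
Solving: r_1 = 1, r_2 = -1.

indicial: r^2 - 1 = 0; roots r_1 = 1, r_2 = -1


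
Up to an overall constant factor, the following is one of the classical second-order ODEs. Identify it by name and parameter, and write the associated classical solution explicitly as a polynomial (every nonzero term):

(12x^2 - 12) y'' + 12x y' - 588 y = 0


All three coefficients share the factor -12; dividing through by -12 gives  (1 - x^2) y'' - x y' + 49 y = 0.
This matches the Chebyshev equation (1 - x^2) y'' - x y' + n^2 y = 0 (note the -x y' term, not -2x y') with n^2 = 49, so n = 7; the polynomial solution is T_7(x).
With y = sum_k a_k x^k, matching x^k gives (k+2)(k+1) a_{k+2} = (k^2 - n^2) a_k = (k - 7)(k + 7) a_k. The right side vanishes at k = 7, so the series with the parity of 7 terminates at degree 7.
Standard normalization: leading coefficient of T_n is 2^(n-1), so a_7 = 2^6 = 64. Work downward with a_k = (k+1)(k+2) a_{k+2} / ((k - 7)(k + 7)):
  a_5 = (6)(7)(64) / ((5 - 7)(5 + 7)) = 2688/(-24) = -112
  a_3 = (4)(5)(-112) / ((3 - 7)(3 + 7)) = -2240/(-40) = 56
  a_1 = (2)(3)(56) / ((1 - 7)(1 + 7)) = 336/(-48) = -7
Hence T_7(x) = 64 x^7 - 112 x^5 + 56 x^3 - 7 x.

T_7(x); series = 64 x^7 - 112 x^5 + 56 x^3 - 7 x


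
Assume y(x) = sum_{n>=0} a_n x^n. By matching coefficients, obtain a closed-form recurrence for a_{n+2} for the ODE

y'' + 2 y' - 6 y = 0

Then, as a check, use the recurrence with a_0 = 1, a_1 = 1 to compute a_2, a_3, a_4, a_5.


Substitute y = sum_n a_n x^n.
y''(x) has coefficient (n+2)(n+1) a_{n+2} at x^n;
2 y'(x) has coefficient 2 (n+1) a_{n+1} at x^n;
-6 y(x) has coefficient -6 a_n at x^n.
Matching x^n: (n+2)(n+1) a_{n+2} + 2 (n+1) a_{n+1} - 6 a_n = 0.
Thus a_{n+2} = [-2 (n+1) a_{n+1} + 6 a_n] / ((n+1)(n+2)).

Check with a_0 = 1, a_1 = 1 (apply the recurrence for n = 0, 1, 2, 3): a_0 = 1, a_1 = 1, a_2 = 2, a_3 = -1/3, a_4 = 7/6, a_5 = -17/30.

a_(n+2) = [-2 (n+1) a_(n+1) + 6 a_n] / ((n+1)(n+2)); check: a_0 = 1, a_1 = 1, a_2 = 2, a_3 = -1/3, a_4 = 7/6, a_5 = -17/30


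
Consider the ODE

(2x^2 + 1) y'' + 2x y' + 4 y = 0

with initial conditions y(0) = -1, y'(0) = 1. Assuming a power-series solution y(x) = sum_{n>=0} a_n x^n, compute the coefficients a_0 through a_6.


Ansatz: y(x) = sum_{n>=0} a_n x^n, so y'(x) = sum_{n>=1} n a_n x^(n-1) and y''(x) = sum_{n>=2} n(n-1) a_n x^(n-2).
Substitute into P(x) y'' + Q(x) y' + R(x) y = 0 with P(x) = 2x^2 + 1, Q(x) = 2x, R(x) = 4, and match powers of x.
Initial conditions: a_0 = -1, a_1 = 1.
Setting the coefficient of each power of x to zero and solving order by order (substituting the coefficients already found):
  x^0: 2 a_2 + 4 a_0 = 0  ->  2 a_2 = -4 a_0 = 4  ->  a_2 = 2
  x^1: 6 a_3 + 6 a_1 = 0  ->  6 a_3 = -6 a_1 = -6  ->  a_3 = -1
  x^2: 12 a_4 + 12 a_2 = 0  ->  12 a_4 = -12 a_2 = -24  ->  a_4 = -2
  x^3: 20 a_5 + 22 a_3 = 0  ->  20 a_5 = -22 a_3 = 22  ->  a_5 = 11/10
  x^4: 30 a_6 + 36 a_4 = 0  ->  30 a_6 = -36 a_4 = 72  ->  a_6 = 12/5
Truncated series: y(x) = -1 + x + 2 x^2 - x^3 - 2 x^4 + (11/10) x^5 + (12/5) x^6 + O(x^7).

a_0 = -1; a_1 = 1; a_2 = 2; a_3 = -1; a_4 = -2; a_5 = 11/10; a_6 = 12/5


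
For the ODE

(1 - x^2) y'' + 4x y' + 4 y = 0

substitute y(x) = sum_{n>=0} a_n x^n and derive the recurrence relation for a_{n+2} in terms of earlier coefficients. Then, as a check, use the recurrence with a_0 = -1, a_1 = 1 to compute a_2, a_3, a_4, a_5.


Substitute y = sum_n a_n x^n.
(1 - 1 x^2) y'' contributes (n+2)(n+1) a_{n+2} - n(n-1) a_n at x^n.
4 x y'(x) contributes 4 n a_n at x^n.
4 y(x) contributes 4 a_n at x^n.
Matching x^n: (n+2)(n+1) a_{n+2} + (-n(n-1) + 4 n + 4) a_n = 0.
Thus a_{n+2} = (n(n-1) - 4 n - 4) / ((n+1)(n+2)) * a_n.

Check with a_0 = -1, a_1 = 1 (apply the recurrence for n = 0, 1, 2, 3): a_0 = -1, a_1 = 1, a_2 = 2, a_3 = -4/3, a_4 = -5/3, a_5 = 2/3.

a_(n+2) = (n(n-1) - 4 n - 4) / ((n+1)(n+2)) * a_n; check: a_0 = -1, a_1 = 1, a_2 = 2, a_3 = -4/3, a_4 = -5/3, a_5 = 2/3


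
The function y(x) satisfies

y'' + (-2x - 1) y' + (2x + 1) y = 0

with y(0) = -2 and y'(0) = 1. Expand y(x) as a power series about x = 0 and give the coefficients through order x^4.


Ansatz: y(x) = sum_{n>=0} a_n x^n, so y'(x) = sum_{n>=1} n a_n x^(n-1) and y''(x) = sum_{n>=2} n(n-1) a_n x^(n-2).
Substitute into P(x) y'' + Q(x) y' + R(x) y = 0 with P(x) = 1, Q(x) = -2x - 1, R(x) = 2x + 1, and match powers of x.
Initial conditions: a_0 = -2, a_1 = 1.
Setting the coefficient of each power of x to zero and solving order by order (substituting the coefficients already found):
  x^0: 2 a_2 - a_1 + a_0 = 0  ->  2 a_2 = a_1 - a_0 = 3  ->  a_2 = 3/2
  x^1: 6 a_3 - 2 a_2 - a_1 + 2 a_0 = 0  ->  6 a_3 = 2 a_2 + a_1 - 2 a_0 = 8  ->  a_3 = 4/3
  x^2: 12 a_4 - 3 a_3 - 3 a_2 + 2 a_1 = 0  ->  12 a_4 = 3 a_3 + 3 a_2 - 2 a_1 = 13/2  ->  a_4 = 13/24
Truncated series: y(x) = -2 + x + (3/2) x^2 + (4/3) x^3 + (13/24) x^4 + O(x^5).

a_0 = -2; a_1 = 1; a_2 = 3/2; a_3 = 4/3; a_4 = 13/24


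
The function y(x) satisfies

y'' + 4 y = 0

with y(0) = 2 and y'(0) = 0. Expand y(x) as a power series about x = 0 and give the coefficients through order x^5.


Ansatz: y(x) = sum_{n>=0} a_n x^n, so y'(x) = sum_{n>=1} n a_n x^(n-1) and y''(x) = sum_{n>=2} n(n-1) a_n x^(n-2).
Substitute into P(x) y'' + Q(x) y' + R(x) y = 0 with P(x) = 1, Q(x) = 0, R(x) = 4, and match powers of x.
Initial conditions: a_0 = 2, a_1 = 0.
Setting the coefficient of each power of x to zero and solving order by order (substituting the coefficients already found):
  x^0: 2 a_2 + 4 a_0 = 0  ->  2 a_2 = -4 a_0 = -8  ->  a_2 = -4
  x^1: 6 a_3 + 4 a_1 = 0  ->  6 a_3 = -4 a_1 = 0  ->  a_3 = 0
  x^2: 12 a_4 + 4 a_2 = 0  ->  12 a_4 = -4 a_2 = 16  ->  a_4 = 4/3
  x^3: 20 a_5 + 4 a_3 = 0  ->  20 a_5 = -4 a_3 = 0  ->  a_5 = 0
Truncated series: y(x) = 2 - 4 x^2 + (4/3) x^4 + O(x^6).

a_0 = 2; a_1 = 0; a_2 = -4; a_3 = 0; a_4 = 4/3; a_5 = 0


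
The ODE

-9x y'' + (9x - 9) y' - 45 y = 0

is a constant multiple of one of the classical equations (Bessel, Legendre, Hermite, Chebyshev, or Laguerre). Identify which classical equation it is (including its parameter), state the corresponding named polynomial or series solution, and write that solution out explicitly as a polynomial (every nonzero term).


All three coefficients share the factor -9; dividing through by -9 gives  x y'' + (1 - x) y' + 5 y = 0.
This matches the Laguerre equation x y'' + (1 - x) y' + n y = 0 with n = 5; the polynomial solution is L_5(x).
With y = sum_k a_k x^k, matching x^k gives (k+1)k a_{k+1} + (k+1) a_{k+1} - k a_k + n a_k = 0, i.e. (k+1)^2 a_{k+1} = (k - n) a_k = (k - 5) a_k. The right side vanishes at k = 5, so the series terminates at degree 5.
Standard normalization L_n(0) = 1 gives a_0 = 1. Work upward with a_{k+1} = (k - 5) a_k / (k+1)^2:
  a_1 = (0 - 5)(1) / 1^2 = -5/1 = -5
  a_2 = (1 - 5)(-5) / 2^2 = 20/4 = 5
  a_3 = (2 - 5)(5) / 3^2 = -15/9 = -5/3
  a_4 = (3 - 5)(-5/3) / 4^2 = (10/3)/16 = 5/24
  a_5 = (4 - 5)(5/24) / 5^2 = (-5/24)/25 = -1/120
Hence L_5(x) = -x^5/120 + 5 x^4/24 - 5 x^3/3 + 5 x^2 - 5 x + 1.

L_5(x); series = -x^5/120 + 5 x^4/24 - 5 x^3/3 + 5 x^2 - 5 x + 1


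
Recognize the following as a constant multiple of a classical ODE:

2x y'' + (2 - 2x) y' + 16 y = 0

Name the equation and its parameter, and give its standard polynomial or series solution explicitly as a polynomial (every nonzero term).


All three coefficients share the factor 2; dividing through by 2 gives  x y'' + (1 - x) y' + 8 y = 0.
This matches the Laguerre equation x y'' + (1 - x) y' + n y = 0 with n = 8; the polynomial solution is L_8(x).
With y = sum_k a_k x^k, matching x^k gives (k+1)k a_{k+1} + (k+1) a_{k+1} - k a_k + n a_k = 0, i.e. (k+1)^2 a_{k+1} = (k - n) a_k = (k - 8) a_k. The right side vanishes at k = 8, so the series terminates at degree 8.
Standard normalization L_n(0) = 1 gives a_0 = 1. Work upward with a_{k+1} = (k - 8) a_k / (k+1)^2:
  a_1 = (0 - 8)(1) / 1^2 = -8/1 = -8
  a_2 = (1 - 8)(-8) / 2^2 = 56/4 = 14
  a_3 = (2 - 8)(14) / 3^2 = -84/9 = -28/3
  a_4 = (3 - 8)(-28/3) / 4^2 = (140/3)/16 = 35/12
  a_5 = (4 - 8)(35/12) / 5^2 = (-35/3)/25 = -7/15
  a_6 = (5 - 8)(-7/15) / 6^2 = (7/5)/36 = 7/180
  a_7 = (6 - 8)(7/180) / 7^2 = (-7/90)/49 = -1/630
  a_8 = (7 - 8)(-1/630) / 8^2 = (1/630)/64 = 1/40320
Hence L_8(x) = x^8/40320 - x^7/630 + 7 x^6/180 - 7 x^5/15 + 35 x^4/12 - 28 x^3/3 + 14 x^2 - 8 x + 1.

L_8(x); series = x^8/40320 - x^7/630 + 7 x^6/180 - 7 x^5/15 + 35 x^4/12 - 28 x^3/3 + 14 x^2 - 8 x + 1


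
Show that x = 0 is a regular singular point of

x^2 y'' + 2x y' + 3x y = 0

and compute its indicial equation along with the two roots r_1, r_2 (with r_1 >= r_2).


Divide by x^2 to reach normal form y'' + P_1(x) y' + P_2(x) y = 0 with P_1(x) = 2/x and P_2(x) = 3/x.
x = 0 is a singular point because the y'-coefficient 2/x has a pole at x = 0 and the y-coefficient 3/x has a pole at x = 0.
It is a regular singular point because x P_1(x) = p(x) = 2 and x^2 P_2(x) = q(x) = 3x are polynomials, hence analytic at x = 0.
p(0) = 2,  q(0) = 0.
Indicial equation: r(r-1) + p(0) r + q(0) = 0, i.e. r^2 + (p(0) - 1) r + q(0) = 0, i.e. r^2 + 1 r = 0.
Discriminant: (1)^2 - 4(0) = 1, so r = (-1 ± 1)/2.
Solving: r_1 = 0, r_2 = -1.

indicial: r^2 + 1 r = 0; roots r_1 = 0, r_2 = -1


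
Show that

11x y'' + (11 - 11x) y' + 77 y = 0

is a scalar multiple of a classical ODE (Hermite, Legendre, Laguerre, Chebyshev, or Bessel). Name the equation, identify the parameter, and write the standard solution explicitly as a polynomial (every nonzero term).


All three coefficients share the factor 11; dividing through by 11 gives  x y'' + (1 - x) y' + 7 y = 0.
This matches the Laguerre equation x y'' + (1 - x) y' + n y = 0 with n = 7; the polynomial solution is L_7(x).
With y = sum_k a_k x^k, matching x^k gives (k+1)k a_{k+1} + (k+1) a_{k+1} - k a_k + n a_k = 0, i.e. (k+1)^2 a_{k+1} = (k - n) a_k = (k - 7) a_k. The right side vanishes at k = 7, so the series terminates at degree 7.
Standard normalization L_n(0) = 1 gives a_0 = 1. Work upward with a_{k+1} = (k - 7) a_k / (k+1)^2:
  a_1 = (0 - 7)(1) / 1^2 = -7/1 = -7
  a_2 = (1 - 7)(-7) / 2^2 = 42/4 = 21/2
  a_3 = (2 - 7)(21/2) / 3^2 = (-105/2)/9 = -35/6
  a_4 = (3 - 7)(-35/6) / 4^2 = (70/3)/16 = 35/24
  a_5 = (4 - 7)(35/24) / 5^2 = (-35/8)/25 = -7/40
  a_6 = (5 - 7)(-7/40) / 6^2 = (7/20)/36 = 7/720
  a_7 = (6 - 7)(7/720) / 7^2 = (-7/720)/49 = -1/5040
Hence L_7(x) = -x^7/5040 + 7 x^6/720 - 7 x^5/40 + 35 x^4/24 - 35 x^3/6 + 21 x^2/2 - 7 x + 1.

L_7(x); series = -x^7/5040 + 7 x^6/720 - 7 x^5/40 + 35 x^4/24 - 35 x^3/6 + 21 x^2/2 - 7 x + 1


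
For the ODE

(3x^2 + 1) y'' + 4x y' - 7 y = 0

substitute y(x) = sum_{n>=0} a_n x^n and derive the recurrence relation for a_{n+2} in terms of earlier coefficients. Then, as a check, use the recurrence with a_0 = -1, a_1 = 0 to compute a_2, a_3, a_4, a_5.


Substitute y = sum_n a_n x^n.
(1 + 3 x^2) y'' contributes (n+2)(n+1) a_{n+2} + 3 n(n-1) a_n at x^n.
4 x y'(x) contributes 4 n a_n at x^n.
-7 y(x) contributes -7 a_n at x^n.
Matching x^n: (n+2)(n+1) a_{n+2} + (3 n(n-1) + 4 n - 7) a_n = 0.
Thus a_{n+2} = (-3 n(n-1) - 4 n + 7) / ((n+1)(n+2)) * a_n.

Check with a_0 = -1, a_1 = 0 (apply the recurrence for n = 0, 1, 2, 3): a_0 = -1, a_1 = 0, a_2 = -7/2, a_3 = 0, a_4 = 49/24, a_5 = 0.

a_(n+2) = (-3 n(n-1) - 4 n + 7) / ((n+1)(n+2)) * a_n; check: a_0 = -1, a_1 = 0, a_2 = -7/2, a_3 = 0, a_4 = 49/24, a_5 = 0


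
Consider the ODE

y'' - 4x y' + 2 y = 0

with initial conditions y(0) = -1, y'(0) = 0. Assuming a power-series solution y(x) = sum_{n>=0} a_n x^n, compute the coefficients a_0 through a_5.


Ansatz: y(x) = sum_{n>=0} a_n x^n, so y'(x) = sum_{n>=1} n a_n x^(n-1) and y''(x) = sum_{n>=2} n(n-1) a_n x^(n-2).
Substitute into P(x) y'' + Q(x) y' + R(x) y = 0 with P(x) = 1, Q(x) = -4x, R(x) = 2, and match powers of x.
Initial conditions: a_0 = -1, a_1 = 0.
Setting the coefficient of each power of x to zero and solving order by order (substituting the coefficients already found):
  x^0: 2 a_2 + 2 a_0 = 0  ->  2 a_2 = -2 a_0 = 2  ->  a_2 = 1
  x^1: 6 a_3 - 2 a_1 = 0  ->  6 a_3 = 2 a_1 = 0  ->  a_3 = 0
  x^2: 12 a_4 - 6 a_2 = 0  ->  12 a_4 = 6 a_2 = 6  ->  a_4 = 1/2
  x^3: 20 a_5 - 10 a_3 = 0  ->  20 a_5 = 10 a_3 = 0  ->  a_5 = 0
Truncated series: y(x) = -1 + x^2 + (1/2) x^4 + O(x^6).

a_0 = -1; a_1 = 0; a_2 = 1; a_3 = 0; a_4 = 1/2; a_5 = 0


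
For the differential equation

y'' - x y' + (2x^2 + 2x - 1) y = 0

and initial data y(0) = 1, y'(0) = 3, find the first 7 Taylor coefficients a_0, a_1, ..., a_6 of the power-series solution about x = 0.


Ansatz: y(x) = sum_{n>=0} a_n x^n, so y'(x) = sum_{n>=1} n a_n x^(n-1) and y''(x) = sum_{n>=2} n(n-1) a_n x^(n-2).
Substitute into P(x) y'' + Q(x) y' + R(x) y = 0 with P(x) = 1, Q(x) = -x, R(x) = 2x^2 + 2x - 1, and match powers of x.
Initial conditions: a_0 = 1, a_1 = 3.
Setting the coefficient of each power of x to zero and solving order by order (substituting the coefficients already found):
  x^0: 2 a_2 - a_0 = 0  ->  2 a_2 = a_0 = 1  ->  a_2 = 1/2
  x^1: 6 a_3 - 2 a_1 + 2 a_0 = 0  ->  6 a_3 = 2 a_1 - 2 a_0 = 4  ->  a_3 = 2/3
  x^2: 12 a_4 - 3 a_2 + 2 a_1 + 2 a_0 = 0  ->  12 a_4 = 3 a_2 - 2 a_1 - 2 a_0 = -13/2  ->  a_4 = -13/24
  x^3: 20 a_5 - 4 a_3 + 2 a_2 + 2 a_1 = 0  ->  20 a_5 = 4 a_3 - 2 a_2 - 2 a_1 = -13/3  ->  a_5 = -13/60
  x^4: 30 a_6 - 5 a_4 + 2 a_3 + 2 a_2 = 0  ->  30 a_6 = 5 a_4 - 2 a_3 - 2 a_2 = -121/24  ->  a_6 = -121/720
Truncated series: y(x) = 1 + 3 x + (1/2) x^2 + (2/3) x^3 - (13/24) x^4 - (13/60) x^5 - (121/720) x^6 + O(x^7).

a_0 = 1; a_1 = 3; a_2 = 1/2; a_3 = 2/3; a_4 = -13/24; a_5 = -13/60; a_6 = -121/720


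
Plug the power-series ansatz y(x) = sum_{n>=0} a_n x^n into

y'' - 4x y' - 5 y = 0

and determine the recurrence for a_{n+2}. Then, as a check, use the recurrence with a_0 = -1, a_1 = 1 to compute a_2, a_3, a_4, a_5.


Substitute y = sum_n a_n x^n.
y''(x) has coefficient (n+2)(n+1) a_{n+2} at x^n;
-4 x y'(x) has coefficient -4 n a_n at x^n (shift);
-5 y(x) has coefficient -5 a_n at x^n.
Matching x^n: (n+2)(n+1) a_{n+2} + (-4n - 5) a_n = 0.
Thus a_{n+2} = (4n + 5) / ((n+1)(n+2)) * a_n.

Check with a_0 = -1, a_1 = 1 (apply the recurrence for n = 0, 1, 2, 3): a_0 = -1, a_1 = 1, a_2 = -5/2, a_3 = 3/2, a_4 = -65/24, a_5 = 51/40.

a_(n+2) = (4n + 5) / ((n+1)(n+2)) * a_n; check: a_0 = -1, a_1 = 1, a_2 = -5/2, a_3 = 3/2, a_4 = -65/24, a_5 = 51/40


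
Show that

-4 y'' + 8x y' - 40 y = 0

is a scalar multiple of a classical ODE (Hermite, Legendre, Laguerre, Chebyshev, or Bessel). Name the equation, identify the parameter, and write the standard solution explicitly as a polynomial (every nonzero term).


All three coefficients share the factor -4; dividing through by -4 gives  y'' - 2x y' + 10 y = 0.
This matches the Hermite equation y'' - 2x y' + 2n y = 0 with 2n = 10, so n = 5; the polynomial solution is H_5(x).
With y = sum_k a_k x^k, matching x^k gives (k+2)(k+1) a_{k+2} = 2(k - n) a_k = 2(k - 5) a_k. The right side vanishes at k = 5, so the series with the parity of 5 terminates at degree 5.
Standard normalization: leading coefficient of H_n is 2^n, so a_5 = 2^5 = 32. Work downward with a_k = (k+1)(k+2) a_{k+2} / (2(k - n)):
  a_3 = (4)(5)(32) / (2(3 - 5)) = 640/(-4) = -160
  a_1 = (2)(3)(-160) / (2(1 - 5)) = -960/(-8) = 120
Hence H_5(x) = 32 x^5 - 160 x^3 + 120 x.

H_5(x); series = 32 x^5 - 160 x^3 + 120 x


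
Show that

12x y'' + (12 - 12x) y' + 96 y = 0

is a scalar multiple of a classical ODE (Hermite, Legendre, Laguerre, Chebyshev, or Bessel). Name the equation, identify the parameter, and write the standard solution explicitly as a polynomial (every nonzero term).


All three coefficients share the factor 12; dividing through by 12 gives  x y'' + (1 - x) y' + 8 y = 0.
This matches the Laguerre equation x y'' + (1 - x) y' + n y = 0 with n = 8; the polynomial solution is L_8(x).
With y = sum_k a_k x^k, matching x^k gives (k+1)k a_{k+1} + (k+1) a_{k+1} - k a_k + n a_k = 0, i.e. (k+1)^2 a_{k+1} = (k - n) a_k = (k - 8) a_k. The right side vanishes at k = 8, so the series terminates at degree 8.
Standard normalization L_n(0) = 1 gives a_0 = 1. Work upward with a_{k+1} = (k - 8) a_k / (k+1)^2:
  a_1 = (0 - 8)(1) / 1^2 = -8/1 = -8
  a_2 = (1 - 8)(-8) / 2^2 = 56/4 = 14
  a_3 = (2 - 8)(14) / 3^2 = -84/9 = -28/3
  a_4 = (3 - 8)(-28/3) / 4^2 = (140/3)/16 = 35/12
  a_5 = (4 - 8)(35/12) / 5^2 = (-35/3)/25 = -7/15
  a_6 = (5 - 8)(-7/15) / 6^2 = (7/5)/36 = 7/180
  a_7 = (6 - 8)(7/180) / 7^2 = (-7/90)/49 = -1/630
  a_8 = (7 - 8)(-1/630) / 8^2 = (1/630)/64 = 1/40320
Hence L_8(x) = x^8/40320 - x^7/630 + 7 x^6/180 - 7 x^5/15 + 35 x^4/12 - 28 x^3/3 + 14 x^2 - 8 x + 1.

L_8(x); series = x^8/40320 - x^7/630 + 7 x^6/180 - 7 x^5/15 + 35 x^4/12 - 28 x^3/3 + 14 x^2 - 8 x + 1


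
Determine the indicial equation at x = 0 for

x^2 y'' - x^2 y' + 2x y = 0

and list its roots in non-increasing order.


Divide by x^2 to reach normal form y'' + P_1(x) y' + P_2(x) y = 0 with P_1(x) = -1 and P_2(x) = 2/x.
x = 0 is a singular point because the y-coefficient 2/x has a pole at x = 0.
It is a regular singular point because x P_1(x) = p(x) = -x and x^2 P_2(x) = q(x) = 2x are polynomials, hence analytic at x = 0.
p(0) = 0,  q(0) = 0.
Indicial equation: r(r-1) + p(0) r + q(0) = 0, i.e. r^2 + (p(0) - 1) r + q(0) = 0, i.e. r^2 - 1 r = 0.
Discriminant: (-1)^2 - 4(0) = 1, so r = (1 ± 1)/2.
Solving: r_1 = 1, r_2 = 0.

indicial: r^2 - 1 r = 0; roots r_1 = 1, r_2 = 0


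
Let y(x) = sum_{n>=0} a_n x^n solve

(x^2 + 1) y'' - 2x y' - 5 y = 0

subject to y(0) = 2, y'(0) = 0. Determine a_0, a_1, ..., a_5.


Ansatz: y(x) = sum_{n>=0} a_n x^n, so y'(x) = sum_{n>=1} n a_n x^(n-1) and y''(x) = sum_{n>=2} n(n-1) a_n x^(n-2).
Substitute into P(x) y'' + Q(x) y' + R(x) y = 0 with P(x) = x^2 + 1, Q(x) = -2x, R(x) = -5, and match powers of x.
Initial conditions: a_0 = 2, a_1 = 0.
Setting the coefficient of each power of x to zero and solving order by order (substituting the coefficients already found):
  x^0: 2 a_2 - 5 a_0 = 0  ->  2 a_2 = 5 a_0 = 10  ->  a_2 = 5
  x^1: 6 a_3 - 7 a_1 = 0  ->  6 a_3 = 7 a_1 = 0  ->  a_3 = 0
  x^2: 12 a_4 - 7 a_2 = 0  ->  12 a_4 = 7 a_2 = 35  ->  a_4 = 35/12
  x^3: 20 a_5 - 5 a_3 = 0  ->  20 a_5 = 5 a_3 = 0  ->  a_5 = 0
Truncated series: y(x) = 2 + 5 x^2 + (35/12) x^4 + O(x^6).

a_0 = 2; a_1 = 0; a_2 = 5; a_3 = 0; a_4 = 35/12; a_5 = 0


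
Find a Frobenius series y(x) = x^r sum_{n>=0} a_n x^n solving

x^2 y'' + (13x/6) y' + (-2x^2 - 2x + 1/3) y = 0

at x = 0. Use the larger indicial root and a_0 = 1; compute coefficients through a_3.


Write in Frobenius form y'' + (p(x)/x) y' + (q(x)/x^2) y = 0:
  p(x) = 13/6,  q(x) = -2x^2 - 2x + 1/3.
Indicial equation: r(r-1) + (13/6) r + (1/3) = 0 -> roots r_1 = -1/2, r_2 = -2/3.
Take r = r_1 = -1/2. Let y(x) = x^r sum_{n>=0} a_n x^n with a_0 = 1.
Substitute y = x^r sum a_n x^n and match x^{r+n}. The recurrence is
  D(n) a_n - 2 a_{n-1} - 2 a_{n-2} = 0,  where D(n) = (r+n)(r+n-1) + (13/6)(r+n) + (1/3).
  a_n = [2 a_{n-1} + 2 a_{n-2}] / D(n).
Since the indicial polynomial factors as (r - r_1)(r - r_2), D(n) = (r_1 + n - r_1)(r_1 + n - r_2) = n(n + 1/6).
Evaluating step by step (a_0 = 1):
  n = 1: D(1) = 1(1 + 1/6) = 7/6; numerator = 2(1) = 2; a_1 = (2)/(7/6) = 12/7
  n = 2: D(2) = 2(2 + 1/6) = 13/3; numerator = 2(12/7) + 2(1) = 38/7; a_2 = (38/7)/(13/3) = 114/91
  n = 3: D(3) = 3(3 + 1/6) = 19/2; numerator = 2(114/91) + 2(12/7) = 540/91; a_3 = (540/91)/(19/2) = 1080/1729

r = -1/2; a_0 = 1; a_1 = 12/7; a_2 = 114/91; a_3 = 1080/1729


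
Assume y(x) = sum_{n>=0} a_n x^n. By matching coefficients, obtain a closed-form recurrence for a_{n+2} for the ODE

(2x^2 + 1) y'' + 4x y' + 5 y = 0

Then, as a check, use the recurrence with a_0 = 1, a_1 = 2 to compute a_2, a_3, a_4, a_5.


Substitute y = sum_n a_n x^n.
(1 + 2 x^2) y'' contributes (n+2)(n+1) a_{n+2} + 2 n(n-1) a_n at x^n.
4 x y'(x) contributes 4 n a_n at x^n.
5 y(x) contributes 5 a_n at x^n.
Matching x^n: (n+2)(n+1) a_{n+2} + (2 n(n-1) + 4 n + 5) a_n = 0.
Thus a_{n+2} = (-2 n(n-1) - 4 n - 5) / ((n+1)(n+2)) * a_n.

Check with a_0 = 1, a_1 = 2 (apply the recurrence for n = 0, 1, 2, 3): a_0 = 1, a_1 = 2, a_2 = -5/2, a_3 = -3, a_4 = 85/24, a_5 = 87/20.

a_(n+2) = (-2 n(n-1) - 4 n - 5) / ((n+1)(n+2)) * a_n; check: a_0 = 1, a_1 = 2, a_2 = -5/2, a_3 = -3, a_4 = 85/24, a_5 = 87/20


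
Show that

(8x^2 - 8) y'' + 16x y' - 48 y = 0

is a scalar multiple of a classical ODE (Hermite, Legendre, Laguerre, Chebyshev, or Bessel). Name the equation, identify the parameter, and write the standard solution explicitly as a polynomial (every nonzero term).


All three coefficients share the factor -8; dividing through by -8 gives  (1 - x^2) y'' - 2x y' + 6 y = 0.
This matches the Legendre equation (1 - x^2) y'' - 2x y' + n(n+1) y = 0 (note the -2x y' term) with n(n+1) = 6, so n = 2; the polynomial solution is P_2(x).
With y = sum_k a_k x^k, matching x^k gives (k+2)(k+1) a_{k+2} = [k(k+1) - n(n+1)] a_k = (k - 2)(k + 3) a_k. The right side vanishes at k = 2, so the series with the parity of 2 terminates at degree 2.
Standard normalization (P_n(1) = 1): leading coefficient (2n)!/(2^n (n!)^2) = 24/(4*4) = 3/2, so a_2 = 3/2. Work downward with a_k = (k+1)(k+2) a_{k+2} / ((k - 2)(k + 3)):
  a_0 = (1)(2)(3/2) / ((0 - 2)(0 + 3)) = 3/(-6) = -1/2
Hence P_2(x) = 3 x^2/2 - 1/2.

P_2(x); series = 3 x^2/2 - 1/2
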